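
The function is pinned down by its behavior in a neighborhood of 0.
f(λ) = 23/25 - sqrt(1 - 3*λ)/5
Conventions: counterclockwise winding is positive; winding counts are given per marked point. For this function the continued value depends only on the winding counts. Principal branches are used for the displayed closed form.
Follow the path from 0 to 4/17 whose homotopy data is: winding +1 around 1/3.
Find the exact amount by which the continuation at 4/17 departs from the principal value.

The rational part is single-valued and drops out of the difference; each branch term changes only by its own monodromy.
(-1/5)*sqrt(1 - λ/(1/3)): winding +1 is odd, the square root flips sign, contributing -2*(-1/5)*sqrt(1 - (4/17)/(1/3)) = -2*(-1/5)*sqrt(5/17) = (2/85)*sqrt(85).
Summing the contributions at λ = 4/17 gives (2/85)*sqrt(85).

Continued minus principal equals (2/85)*sqrt(85).


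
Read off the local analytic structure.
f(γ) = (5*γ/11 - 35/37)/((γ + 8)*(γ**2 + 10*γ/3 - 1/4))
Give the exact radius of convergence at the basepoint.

Denominator factor (γ**2 + 10*γ/3 - 1/4): discriminant 109/9, real irrational roots -5/3 + (1/6)*sqrt(109) and -5/3 - (1/6)*sqrt(109); poles of order 1, moduli -5/3 + (1/6)*sqrt(109) and 5/3 + (1/6)*sqrt(109).
Denominator factor (γ + 8): pole of order 1 at -8, modulus 8.
The radius of convergence is the smallest modulus among the singular points: -5/3 + (1/6)*sqrt(109).

The radius of convergence is -5/3 + (1/6)*sqrt(109).


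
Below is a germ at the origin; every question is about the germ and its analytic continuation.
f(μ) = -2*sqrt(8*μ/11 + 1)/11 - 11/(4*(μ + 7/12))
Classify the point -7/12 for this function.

The denominator factor μ + 7/12 vanishes at -7/12 and appears to the power 1; the numerator there equals -11/4, nonzero, and no other factor vanishes.
The branch terms are analytic at this point.
Hence a pole whose order is the multiplicity, 1.

The point is a pole of order 1.


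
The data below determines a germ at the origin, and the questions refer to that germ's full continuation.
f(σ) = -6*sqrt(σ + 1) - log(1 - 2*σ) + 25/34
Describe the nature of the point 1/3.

The point is a regular point.

There is no denominator, hence no pole anywhere.
Branch term sqrt(1 - σ/(-1)): argument at 1/3 is 4/3, nonzero, so 1/3 is not its branch point (a point on a principal cut is still regular for the continued germ).
Branch term log(1 - σ/(1/2)): argument at 1/3 is 1/3, nonzero, so 1/3 is not its branch point (a point on a principal cut is still regular for the continued germ).
So the germ continues analytically to 1/3.


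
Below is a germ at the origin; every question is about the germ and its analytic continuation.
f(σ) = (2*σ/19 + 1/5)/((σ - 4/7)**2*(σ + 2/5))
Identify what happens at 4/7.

The point is a pole of order 2.

The denominator factor σ - 4/7 vanishes at 4/7 and appears to the power 2; the numerator there equals 173/665, nonzero, and no other factor vanishes.
Hence a pole whose order is the multiplicity, 2.


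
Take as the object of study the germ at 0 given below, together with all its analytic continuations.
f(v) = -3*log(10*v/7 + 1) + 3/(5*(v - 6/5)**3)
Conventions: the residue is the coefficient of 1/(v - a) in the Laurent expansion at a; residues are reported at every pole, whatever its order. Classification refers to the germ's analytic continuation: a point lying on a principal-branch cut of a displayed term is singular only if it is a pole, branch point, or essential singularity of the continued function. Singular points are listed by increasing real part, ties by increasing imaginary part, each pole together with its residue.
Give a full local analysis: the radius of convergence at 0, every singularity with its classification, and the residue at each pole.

Radius of convergence at 0: 7/10.
At -7/10: a logarithmic branch point.
At 6/5: a pole of order 3; residue 0.

Denominator factor (v - 6/5)^3: pole of order 3 at 6/5, modulus 6/5.
Branch term (-3)*log(1 - v/(-7/10)): its argument vanishes at v = -7/10, a logarithmic branch point, modulus 7/10.
The radius of convergence is the smallest modulus among the singular points: 7/10.
The branch term is analytic at 6/5 and contributes nothing to the residue; only the rational part matters.
At the order-3 pole 6/5 set g(v) = (v - (6/5))^3*(rational part) = 3/5.
Order-3 pole: residue = g''(a)/2; g''(6/5) = 0, so the residue is 0.
List the singular points by increasing real part (a conjugate pair: the negative imaginary part first).


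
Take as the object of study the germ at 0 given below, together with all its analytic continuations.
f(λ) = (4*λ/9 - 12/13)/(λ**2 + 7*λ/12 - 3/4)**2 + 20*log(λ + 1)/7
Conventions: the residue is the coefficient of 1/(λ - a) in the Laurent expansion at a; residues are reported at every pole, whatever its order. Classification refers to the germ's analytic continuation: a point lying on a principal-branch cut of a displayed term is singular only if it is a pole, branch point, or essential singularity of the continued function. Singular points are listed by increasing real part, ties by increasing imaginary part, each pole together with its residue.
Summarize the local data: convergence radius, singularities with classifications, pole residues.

Radius of convergence at 0: -7/24 + (1/24)*sqrt(481).
At -7/24 - (1/24)*sqrt(481): a pole of order 2; residue -(47296/3007693)*sqrt(481).
At -1: a logarithmic branch point.
At -7/24 + (1/24)*sqrt(481): a pole of order 2; residue (47296/3007693)*sqrt(481).

Denominator factor (λ**2 + 7*λ/12 - 3/4)^2: discriminant 481/144, real irrational roots -7/24 + (1/24)*sqrt(481) and -7/24 - (1/24)*sqrt(481); poles of order 2, moduli -7/24 + (1/24)*sqrt(481) and 7/24 + (1/24)*sqrt(481).
Branch term (20/7)*log(1 - λ/(-1)): its argument vanishes at λ = -1, a logarithmic branch point, modulus 1.
The radius of convergence is the smallest modulus among the singular points: -7/24 + (1/24)*sqrt(481).
The branch term is analytic at -7/24 - (1/24)*sqrt(481) and contributes nothing to the residue; only the rational part matters.
The factor λ**2 + 7*λ/12 - 3/4 splits as (λ - a)(λ - a') with a = -7/24 - (1/24)*sqrt(481), a' = -7/24 + (1/24)*sqrt(481). At the order-2 pole a set g(λ) = (λ - a)^2*(rational part) = [4*λ/9 - 12/13] / (λ - a')^2.
Order-2 pole: residue = g'(a); g'(-7/24 - (1/24)*sqrt(481)) = -(47296/3007693)*sqrt(481), so the residue is -(47296/3007693)*sqrt(481).
The branch term is analytic at -7/24 + (1/24)*sqrt(481) and contributes nothing to the residue; only the rational part matters.
The factor λ**2 + 7*λ/12 - 3/4 splits as (λ - a)(λ - a') with a = -7/24 + (1/24)*sqrt(481), a' = -7/24 - (1/24)*sqrt(481). At the order-2 pole a set g(λ) = (λ - a)^2*(rational part) = [4*λ/9 - 12/13] / (λ - a')^2.
Order-2 pole: residue = g'(a); g'(-7/24 + (1/24)*sqrt(481)) = (47296/3007693)*sqrt(481), so the residue is (47296/3007693)*sqrt(481).
List the singular points by increasing real part (a conjugate pair: the negative imaginary part first).


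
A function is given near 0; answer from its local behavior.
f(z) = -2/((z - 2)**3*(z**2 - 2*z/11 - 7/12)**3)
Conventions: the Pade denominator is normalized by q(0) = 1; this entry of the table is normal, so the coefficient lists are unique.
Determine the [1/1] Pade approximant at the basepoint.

The Pade approximant has numerator coefficients [-432/343, 9398376/765919]; denominator coefficients [1, -23017/2233].

Taylor coefficients needed (expand at 0): a_0 = -432/343, a_1 = -18792/26411, a_2 = -14915016/2033647.
Write the denominator as Q(z) = 1 + q1*z. Requiring Q*f - P = O(z^3) with deg P <= 1 kills the coefficients of z^2..z^2 in Q*f:
  z^2: a_2 + q1*a_1 = 0, i.e. -14915016/2033647 + (-18792/26411)*q1 = 0.
Solving this linear system: q1 = -23017/2233.
The numerator is Q*f truncated at degree 1: P0 = a_0 = -432/343; P1 = a_1 + q1*a_0 = 9398376/765919.


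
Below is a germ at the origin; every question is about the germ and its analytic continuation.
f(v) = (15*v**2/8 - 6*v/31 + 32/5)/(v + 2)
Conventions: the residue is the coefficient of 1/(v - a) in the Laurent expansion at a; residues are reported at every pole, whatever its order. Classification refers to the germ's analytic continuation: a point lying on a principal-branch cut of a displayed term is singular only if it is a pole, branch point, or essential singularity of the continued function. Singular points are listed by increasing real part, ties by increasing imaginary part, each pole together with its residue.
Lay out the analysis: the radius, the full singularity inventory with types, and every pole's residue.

Radius of convergence at 0: 2.
At -2: a pole of order 1; residue 4429/310.

Denominator factor (v + 2): pole of order 1 at -2, modulus 2.
The radius of convergence is the smallest modulus among the singular points: 2.
At the order-1 pole -2 set g(v) = (v - (-2))*f(v) = 15*v**2/8 - 6*v/31 + 32/5.
Simple pole: residue = g(a) at a = -2, which is 4429/310.


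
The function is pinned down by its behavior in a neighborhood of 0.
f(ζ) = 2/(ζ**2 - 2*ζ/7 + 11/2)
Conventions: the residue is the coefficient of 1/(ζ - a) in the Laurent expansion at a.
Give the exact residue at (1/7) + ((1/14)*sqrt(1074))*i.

The factor ζ**2 - 2*ζ/7 + 11/2 splits as (ζ - a)(ζ - a') with a = (1/7) + ((1/14)*sqrt(1074))*i, a' = (1/7) - ((1/14)*sqrt(1074))*i. At the order-1 pole a set g(ζ) = (ζ - a)*f(ζ) = [2] / (ζ - a').
Simple pole: residue = g(a) at a = (1/7) + ((1/14)*sqrt(1074))*i, which is -((7/537)*sqrt(1074))*i.

The residue is -((7/537)*sqrt(1074))*i.


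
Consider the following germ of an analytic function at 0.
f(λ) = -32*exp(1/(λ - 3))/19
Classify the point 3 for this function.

The point is an essential singularity.

The exponent 1/(λ - (3)) has a pole at 3, so exp(1/(λ - (3))) takes every nonzero value near it: an essential singularity (not a pole of any order).


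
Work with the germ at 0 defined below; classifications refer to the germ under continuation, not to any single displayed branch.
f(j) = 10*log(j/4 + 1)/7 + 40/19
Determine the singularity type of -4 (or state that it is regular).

The term (10/7)*log(1 - j/(-4)) has argument 1 - -4/(-4) = 0 at -4: a logarithmic (infinitely-sheeted) branch point; the remaining terms are analytic or single-valued there.

The point is a logarithmic branch point.


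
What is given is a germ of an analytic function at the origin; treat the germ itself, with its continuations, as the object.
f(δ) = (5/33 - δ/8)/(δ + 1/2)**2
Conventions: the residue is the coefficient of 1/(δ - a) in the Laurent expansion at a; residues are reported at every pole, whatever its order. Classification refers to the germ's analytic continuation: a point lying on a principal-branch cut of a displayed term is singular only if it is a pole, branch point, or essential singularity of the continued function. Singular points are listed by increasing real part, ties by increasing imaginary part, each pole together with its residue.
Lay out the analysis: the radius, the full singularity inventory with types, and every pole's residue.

Radius of convergence at 0: 1/2.
At -1/2: a pole of order 2; residue -1/8.

Denominator factor (δ + 1/2)^2: pole of order 2 at -1/2, modulus 1/2.
The radius of convergence is the smallest modulus among the singular points: 1/2.
At the order-2 pole -1/2 set g(δ) = (δ - (-1/2))^2*f(δ) = 5/33 - δ/8.
Order-2 pole: residue = g'(a); g'(-1/2) = -1/8, so the residue is -1/8.


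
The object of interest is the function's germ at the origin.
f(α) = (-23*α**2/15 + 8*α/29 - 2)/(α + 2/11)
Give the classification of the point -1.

Denominator factors: α + 2/11 = -9/11 at α = -1 — none vanishes.
So the germ continues analytically to -1.

The point is a regular point.


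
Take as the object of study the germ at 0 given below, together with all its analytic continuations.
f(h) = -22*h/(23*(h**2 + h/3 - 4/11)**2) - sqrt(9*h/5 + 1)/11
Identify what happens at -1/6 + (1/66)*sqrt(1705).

The denominator factor h**2 + h/3 - 4/11 vanishes at -1/6 + (1/66)*sqrt(1705) and appears to the power 2; the numerator there equals 11/69 - (1/69)*sqrt(1705), nonzero, and no other factor vanishes.
The branch terms are analytic at this point.
Hence a pole whose order is the multiplicity, 2.

The point is a pole of order 2.


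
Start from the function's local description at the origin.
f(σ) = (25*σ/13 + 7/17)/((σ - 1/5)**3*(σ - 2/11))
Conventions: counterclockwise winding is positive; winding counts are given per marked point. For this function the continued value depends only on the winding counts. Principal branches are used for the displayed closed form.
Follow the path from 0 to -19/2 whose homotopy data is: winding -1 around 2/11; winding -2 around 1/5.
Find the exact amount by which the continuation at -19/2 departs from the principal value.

The function is rational, hence single-valued: continuing it around any pole returns the same value, so the difference is 0.

Continued minus principal equals 0.


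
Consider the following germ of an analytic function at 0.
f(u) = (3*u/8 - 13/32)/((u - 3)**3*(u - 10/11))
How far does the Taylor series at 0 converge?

Denominator factor (u - 3)^3: pole of order 3 at 3, modulus 3.
Denominator factor (u - 10/11): pole of order 1 at 10/11, modulus 10/11.
The radius of convergence is the smallest modulus among the singular points: 10/11.

The radius of convergence is 10/11.


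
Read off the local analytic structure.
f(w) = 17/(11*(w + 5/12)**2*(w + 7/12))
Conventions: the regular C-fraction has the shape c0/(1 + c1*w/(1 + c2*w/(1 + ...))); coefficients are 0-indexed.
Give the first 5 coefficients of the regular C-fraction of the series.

Taylor coefficients (expand at 0): a_0 = 29376/1925, a_1 = -6697728/67375, a_2 = 93063168/214375, a_3 = -131066781696/82534375, a_4 = 275940753408/52521875.
c0 = a_0 = 29376/1925. Peel one level at a time: if S = 1 + c*w/S' with S'(0) = 1, then c is the w-coefficient of S and S' = c*w/(S - 1).
S_1 = c0/f = 1 + (228/35)*w + (2448/175)*w^2 + ...; c1 = 228/35.
S_2 = c1*w/(S_1 - 1) = 1 + (-204/95)*w + (27936/9025)*w^2 + ...; c2 = -204/95.
S_3 = c2*w/(S_2 - 1) = 1 + (2328/1615)*w + (144/289)*w^2 + ...; c3 = 2328/1615.
S_4 = c3*w/(S_3 - 1) = 1 + (-570/1649)*w + ...; c4 = -570/1649.

The regular C-fraction coefficients are [29376/1925, 228/35, -204/95, 2328/1615, -570/1649].


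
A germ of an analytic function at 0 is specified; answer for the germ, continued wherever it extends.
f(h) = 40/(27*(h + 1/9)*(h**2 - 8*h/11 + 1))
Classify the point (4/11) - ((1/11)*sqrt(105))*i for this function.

The denominator factor h**2 - 8*h/11 + 1 vanishes at (4/11) - ((1/11)*sqrt(105))*i and appears to the power 1; the numerator there equals 40/27, nonzero, and no other factor vanishes.
Hence a pole whose order is the multiplicity, 1.

The point is a pole of order 1.


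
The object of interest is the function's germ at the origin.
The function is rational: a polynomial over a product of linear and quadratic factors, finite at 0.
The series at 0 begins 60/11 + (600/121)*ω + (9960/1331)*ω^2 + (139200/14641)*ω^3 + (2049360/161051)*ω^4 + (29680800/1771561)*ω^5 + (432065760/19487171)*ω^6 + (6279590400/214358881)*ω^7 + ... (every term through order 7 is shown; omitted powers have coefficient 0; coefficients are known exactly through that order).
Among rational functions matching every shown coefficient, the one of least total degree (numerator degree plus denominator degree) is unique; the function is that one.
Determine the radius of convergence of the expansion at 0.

The radius of convergence is -5/6 + (1/6)*sqrt(91).

No rational of total degree below 2 reproduces all 8 coefficients; solving the [0/2] Pade equations on them gives f(ω) = -10/(ω**2 + 5*ω/3 - 11/6), whose expansion matches every shown term.
Denominator factor (ω**2 + 5*ω/3 - 11/6): discriminant 91/9, real irrational roots -5/6 + (1/6)*sqrt(91) and -5/6 - (1/6)*sqrt(91); poles of order 1, moduli -5/6 + (1/6)*sqrt(91) and 5/6 + (1/6)*sqrt(91).
The radius of convergence is the smallest modulus among the singular points: -5/6 + (1/6)*sqrt(91).


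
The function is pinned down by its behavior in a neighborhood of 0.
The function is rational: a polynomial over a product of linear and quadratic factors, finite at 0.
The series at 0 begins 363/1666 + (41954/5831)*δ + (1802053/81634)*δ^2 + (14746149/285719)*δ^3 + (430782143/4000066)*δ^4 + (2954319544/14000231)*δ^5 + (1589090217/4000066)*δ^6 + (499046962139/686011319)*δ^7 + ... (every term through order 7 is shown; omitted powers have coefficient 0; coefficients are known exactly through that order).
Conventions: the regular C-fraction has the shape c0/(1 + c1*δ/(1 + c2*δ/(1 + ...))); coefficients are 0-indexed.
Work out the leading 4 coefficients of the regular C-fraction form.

The regular C-fraction coefficients are [363/1666, -7628/231, 52780225/1762068, -3993/53396].

Taylor coefficients (read off): a_0 = 363/1666, a_1 = 41954/5831, a_2 = 1802053/81634, a_3 = 14746149/285719.
c0 = a_0 = 363/1666. Peel one level at a time: if S = 1 + c*δ/S' with S'(0) = 1, then c is the δ-coefficient of S and S' = c*δ/(S - 1).
S_1 = c0/f = 1 + (-7628/231)*δ + (52780225/53361)*δ^2 + ...; c1 = -7628/231.
S_2 = c1*δ/(S_1 - 1) = 1 + (52780225/1762068)*δ + (6386407225/2851132816)*δ^2 + ...; c2 = 52780225/1762068.
S_3 = c2*δ/(S_2 - 1) = 1 + (-3993/53396)*δ + ...; c3 = -3993/53396.


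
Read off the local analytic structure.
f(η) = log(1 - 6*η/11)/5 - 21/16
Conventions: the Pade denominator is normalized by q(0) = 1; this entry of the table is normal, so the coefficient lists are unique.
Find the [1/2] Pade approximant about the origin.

The Pade approximant has numerator coefficients [-21/16, 6753/16060]; denominator coefficients [1, -324/803, 96/8833].

Taylor coefficients needed (expand at 0): a_0 = -21/16, a_1 = -6/55, a_2 = -18/605, a_3 = -72/6655.
Write the denominator as Q(η) = 1 + q1*η + q2*η^2. Requiring Q*f - P = O(η^4) with deg P <= 1 kills the coefficients of η^2..η^3 in Q*f:
  η^2: a_2 + q1*a_1 + q2*a_0 = 0, i.e. -18/605 + (-6/55)*q1 + (-21/16)*q2 = 0.
  η^3: a_3 + q1*a_2 + q2*a_1 = 0, i.e. -72/6655 + (-18/605)*q1 + (-6/55)*q2 = 0.
Solving this linear system: q1 = -324/803, q2 = 96/8833.
The numerator is Q*f truncated at degree 1: P0 = a_0 = -21/16; P1 = a_1 + q1*a_0 = 6753/16060.


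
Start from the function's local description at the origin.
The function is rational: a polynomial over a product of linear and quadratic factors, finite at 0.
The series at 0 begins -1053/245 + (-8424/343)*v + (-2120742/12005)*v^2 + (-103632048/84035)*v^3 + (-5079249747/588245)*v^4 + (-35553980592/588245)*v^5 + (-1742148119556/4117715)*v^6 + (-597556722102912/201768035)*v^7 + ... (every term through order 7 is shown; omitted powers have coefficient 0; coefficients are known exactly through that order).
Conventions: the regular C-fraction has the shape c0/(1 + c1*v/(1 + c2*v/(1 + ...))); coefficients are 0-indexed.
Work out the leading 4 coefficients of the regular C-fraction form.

The regular C-fraction coefficients are [-1053/245, -40/7, -207/140, 3321/3220].

Taylor coefficients (read off): a_0 = -1053/245, a_1 = -8424/343, a_2 = -2120742/12005, a_3 = -103632048/84035.
c0 = a_0 = -1053/245. Peel one level at a time: if S = 1 + c*v/S' with S'(0) = 1, then c is the v-coefficient of S and S' = c*v/(S - 1).
S_1 = c0/f = 1 + (-40/7)*v + (-414/49)*v^2 + ...; c1 = -40/7.
S_2 = c1*v/(S_1 - 1) = 1 + (-207/140)*v + (29889/19600)*v^2 + ...; c2 = -207/140.
S_3 = c2*v/(S_2 - 1) = 1 + (3321/3220)*v + ...; c3 = 3321/3220.


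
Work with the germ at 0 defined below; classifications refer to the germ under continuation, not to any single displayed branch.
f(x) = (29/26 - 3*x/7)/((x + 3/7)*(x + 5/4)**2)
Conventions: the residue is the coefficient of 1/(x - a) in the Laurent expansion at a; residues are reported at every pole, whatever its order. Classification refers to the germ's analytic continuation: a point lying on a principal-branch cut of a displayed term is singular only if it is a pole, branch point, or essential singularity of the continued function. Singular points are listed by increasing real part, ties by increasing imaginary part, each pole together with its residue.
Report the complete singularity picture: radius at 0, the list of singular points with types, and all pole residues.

Denominator factor (x + 5/4)^2: pole of order 2 at -5/4, modulus 5/4.
Denominator factor (x + 3/7): pole of order 1 at -3/7, modulus 3/7.
The radius of convergence is the smallest modulus among the singular points: 3/7.
At the order-2 pole -5/4 set g(x) = (x - (-5/4))^2*f(x) = (29/26 - 3*x/7)/(x + 3/7).
Order-2 pole: residue = g'(a); g'(-5/4) = -13240/6877, so the residue is -13240/6877.
At the order-1 pole -3/7 set g(x) = (x - (-3/7))*f(x) = (29/26 - 3*x/7)/(x + 5/4)**2.
Simple pole: residue = g(a) at a = -3/7, which is 13240/6877.
List the singular points by increasing real part (a conjugate pair: the negative imaginary part first).

Radius of convergence at 0: 3/7.
At -5/4: a pole of order 2; residue -13240/6877.
At -3/7: a pole of order 1; residue 13240/6877.


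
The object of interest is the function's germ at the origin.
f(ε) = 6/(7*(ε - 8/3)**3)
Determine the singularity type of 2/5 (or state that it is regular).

Denominator factors: ε - 8/3 = -34/15 at ε = 2/5 — none vanishes.
So the germ continues analytically to 2/5.

The point is a regular point.


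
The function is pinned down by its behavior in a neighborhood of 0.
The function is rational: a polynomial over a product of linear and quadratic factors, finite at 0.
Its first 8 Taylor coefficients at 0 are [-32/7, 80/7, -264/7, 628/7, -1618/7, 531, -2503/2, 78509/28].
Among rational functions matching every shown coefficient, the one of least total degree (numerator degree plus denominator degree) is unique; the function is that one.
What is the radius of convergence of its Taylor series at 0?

The radius of convergence is 1/2.

No rational of total degree below 3 reproduces all 8 coefficients; solving the [0/3] Pade equations on them gives f(η) = 16/(21*(η - 2/3)*(η + 1/2)**2), whose expansion matches every shown term.
Denominator factor (η + 1/2)^2: pole of order 2 at -1/2, modulus 1/2.
Denominator factor (η - 2/3): pole of order 1 at 2/3, modulus 2/3.
The radius of convergence is the smallest modulus among the singular points: 1/2.


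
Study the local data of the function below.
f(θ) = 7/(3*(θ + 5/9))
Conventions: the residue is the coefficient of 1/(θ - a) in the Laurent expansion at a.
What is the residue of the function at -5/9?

At the order-1 pole -5/9 set g(θ) = (θ - (-5/9))*f(θ) = 7/3.
Simple pole: residue = g(a) at a = -5/9, which is 7/3.

The residue is 7/3.


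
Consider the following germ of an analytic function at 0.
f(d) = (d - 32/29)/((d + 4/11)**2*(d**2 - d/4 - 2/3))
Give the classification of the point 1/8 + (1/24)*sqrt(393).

The point is a pole of order 1.

The denominator factor d**2 - d/4 - 2/3 vanishes at 1/8 + (1/24)*sqrt(393) and appears to the power 1; the numerator there equals -227/232 + (1/24)*sqrt(393), nonzero, and no other factor vanishes.
Hence a pole whose order is the multiplicity, 1.


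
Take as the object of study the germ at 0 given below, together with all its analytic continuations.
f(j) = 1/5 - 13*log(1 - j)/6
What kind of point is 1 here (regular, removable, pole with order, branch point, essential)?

The point is a logarithmic branch point.

The term (-13/6)*log(1 - j/(1)) has argument 1 - 1/(1) = 0 at 1: a logarithmic (infinitely-sheeted) branch point; the remaining terms are analytic or single-valued there.


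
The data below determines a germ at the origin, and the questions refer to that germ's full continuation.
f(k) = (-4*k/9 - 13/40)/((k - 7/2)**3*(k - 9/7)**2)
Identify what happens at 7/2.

The point is a pole of order 3.

The denominator factor k - 7/2 vanishes at 7/2 and appears to the power 3; the numerator there equals -677/360, nonzero, and no other factor vanishes.
Hence a pole whose order is the multiplicity, 3.


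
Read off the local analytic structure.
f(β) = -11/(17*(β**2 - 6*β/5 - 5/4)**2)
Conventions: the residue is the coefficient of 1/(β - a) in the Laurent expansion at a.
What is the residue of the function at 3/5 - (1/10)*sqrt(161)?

The factor β**2 - 6*β/5 - 5/4 splits as (β - a)(β - a') with a = 3/5 - (1/10)*sqrt(161), a' = 3/5 + (1/10)*sqrt(161). At the order-2 pole a set g(β) = (β - a)^2*f(β) = [-11/17] / (β - a')^2.
Order-2 pole: residue = g'(a); g'(3/5 - (1/10)*sqrt(161)) = -(2750/440657)*sqrt(161), so the residue is -(2750/440657)*sqrt(161).

The residue is -(2750/440657)*sqrt(161).


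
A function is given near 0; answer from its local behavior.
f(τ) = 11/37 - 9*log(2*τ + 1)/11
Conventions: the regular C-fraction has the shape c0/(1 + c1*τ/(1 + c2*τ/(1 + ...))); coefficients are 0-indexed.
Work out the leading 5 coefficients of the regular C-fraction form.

The regular C-fraction coefficients are [11/37, 666/121, -545/121, -121/1635, 1756/1635].

Taylor coefficients (expand at 0): a_0 = 11/37, a_1 = -18/11, a_2 = 18/11, a_3 = -24/11, a_4 = 36/11.
c0 = a_0 = 11/37. Peel one level at a time: if S = 1 + c*τ/S' with S'(0) = 1, then c is the τ-coefficient of S and S' = c*τ/(S - 1).
S_1 = c0/f = 1 + (666/121)*τ + (362970/14641)*τ^2 + ...; c1 = 666/121.
S_2 = c1*τ/(S_1 - 1) = 1 + (-545/121)*τ + (-1/3)*τ^2 + ...; c2 = -545/121.
S_3 = c2*τ/(S_2 - 1) = 1 + (-121/1635)*τ + (212476/2673225)*τ^2 + ...; c3 = -121/1635.
S_4 = c3*τ/(S_3 - 1) = 1 + (1756/1635)*τ + ...; c4 = 1756/1635.


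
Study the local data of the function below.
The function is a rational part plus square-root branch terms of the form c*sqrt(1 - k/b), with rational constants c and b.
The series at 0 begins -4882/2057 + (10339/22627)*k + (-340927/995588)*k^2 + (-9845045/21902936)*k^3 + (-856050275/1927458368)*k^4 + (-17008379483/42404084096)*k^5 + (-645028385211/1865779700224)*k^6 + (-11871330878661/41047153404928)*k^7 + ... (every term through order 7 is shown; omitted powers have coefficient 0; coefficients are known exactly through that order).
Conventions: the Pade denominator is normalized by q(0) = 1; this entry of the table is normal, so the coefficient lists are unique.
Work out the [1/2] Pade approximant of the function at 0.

The Pade approximant has numerator coefficients [-4882/2057, 35809154129/6802542615]; denominator coefficients [1, -13778299549/6802542615, -319807059839/598623750120].

Taylor coefficients needed (read off): a_0 = -4882/2057, a_1 = 10339/22627, a_2 = -340927/995588, a_3 = -9845045/21902936.
Write the denominator as Q(k) = 1 + q1*k + q2*k^2. Requiring Q*f - P = O(k^4) with deg P <= 1 kills the coefficients of k^2..k^3 in Q*f:
  k^2: a_2 + q1*a_1 + q2*a_0 = 0, i.e. -340927/995588 + (10339/22627)*q1 + (-4882/2057)*q2 = 0.
  k^3: a_3 + q1*a_2 + q2*a_1 = 0, i.e. -9845045/21902936 + (-340927/995588)*q1 + (10339/22627)*q2 = 0.
Solving this linear system: q1 = -13778299549/6802542615, q2 = -319807059839/598623750120.
The numerator is Q*f truncated at degree 1: P0 = a_0 = -4882/2057; P1 = a_1 + q1*a_0 = 35809154129/6802542615.


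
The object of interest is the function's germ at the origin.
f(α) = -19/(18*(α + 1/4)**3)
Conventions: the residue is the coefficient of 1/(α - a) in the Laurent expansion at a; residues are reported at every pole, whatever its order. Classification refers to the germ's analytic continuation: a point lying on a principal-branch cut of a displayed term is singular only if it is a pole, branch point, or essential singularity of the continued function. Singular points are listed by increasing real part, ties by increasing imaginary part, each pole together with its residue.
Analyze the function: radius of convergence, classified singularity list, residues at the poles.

Denominator factor (α + 1/4)^3: pole of order 3 at -1/4, modulus 1/4.
The radius of convergence is the smallest modulus among the singular points: 1/4.
At the order-3 pole -1/4 set g(α) = (α - (-1/4))^3*f(α) = -19/18.
Order-3 pole: residue = g''(a)/2; g''(-1/4) = 0, so the residue is 0.

Radius of convergence at 0: 1/4.
At -1/4: a pole of order 3; residue 0.


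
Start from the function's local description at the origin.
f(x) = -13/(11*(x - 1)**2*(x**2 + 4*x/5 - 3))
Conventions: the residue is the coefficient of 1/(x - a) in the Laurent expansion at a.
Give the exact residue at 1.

The residue is 455/198.

At the order-2 pole 1 set g(x) = (x - (1))^2*f(x) = -13/(11*(x**2 + 4*x/5 - 3)).
Order-2 pole: residue = g'(a); g'(1) = 455/198, so the residue is 455/198.


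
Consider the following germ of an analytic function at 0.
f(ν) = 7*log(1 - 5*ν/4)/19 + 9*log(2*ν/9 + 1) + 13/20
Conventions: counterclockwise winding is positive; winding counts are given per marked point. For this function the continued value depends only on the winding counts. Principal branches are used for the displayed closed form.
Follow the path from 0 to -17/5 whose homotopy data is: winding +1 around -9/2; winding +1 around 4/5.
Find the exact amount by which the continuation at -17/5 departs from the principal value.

The rational part is single-valued and drops out of the difference; each branch term changes only by its own monodromy.
(9)*log(1 - ν/(-9/2)): each positive loop around -9/2 adds 2*pi*i to the log, so winding +1 contributes (9)*(1)*2*pi*i = (18)*pi*i.
(7/19)*log(1 - ν/(4/5)): each positive loop around 4/5 adds 2*pi*i to the log, so winding +1 contributes (7/19)*(1)*2*pi*i = (14/19)*pi*i.
Summing the contributions at ν = -17/5 gives (356/19)*pi*i.

Continued minus principal equals (356/19)*pi*i.


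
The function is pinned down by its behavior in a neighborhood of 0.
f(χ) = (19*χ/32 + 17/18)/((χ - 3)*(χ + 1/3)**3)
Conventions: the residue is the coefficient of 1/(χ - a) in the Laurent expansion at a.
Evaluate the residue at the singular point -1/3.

At the order-3 pole -1/3 set g(χ) = (χ - (-1/3))^3*f(χ) = (19*χ/32 + 17/18)/(χ - 3).
Order-3 pole: residue = g''(a)/2; g''(-1/3) = -471/3200, so the residue is -471/6400.

The residue is -471/6400.


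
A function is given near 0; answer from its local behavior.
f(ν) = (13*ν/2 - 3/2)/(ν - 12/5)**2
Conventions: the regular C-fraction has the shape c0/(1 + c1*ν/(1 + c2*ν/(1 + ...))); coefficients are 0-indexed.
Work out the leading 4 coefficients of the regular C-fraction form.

The regular C-fraction coefficients are [-25/96, 7/2, -2209/504, 25/504].

Taylor coefficients (expand at 0): a_0 = -25/96, a_1 = 175/192, a_2 = 11125/13824, a_3 = 10625/20736.
c0 = a_0 = -25/96. Peel one level at a time: if S = 1 + c*ν/S' with S'(0) = 1, then c is the ν-coefficient of S and S' = c*ν/(S - 1).
S_1 = c0/f = 1 + (7/2)*ν + (2209/144)*ν^2 + ...; c1 = 7/2.
S_2 = c1*ν/(S_1 - 1) = 1 + (-2209/504)*ν + (55225/254016)*ν^2 + ...; c2 = -2209/504.
S_3 = c2*ν/(S_2 - 1) = 1 + (25/504)*ν + ...; c3 = 25/504.


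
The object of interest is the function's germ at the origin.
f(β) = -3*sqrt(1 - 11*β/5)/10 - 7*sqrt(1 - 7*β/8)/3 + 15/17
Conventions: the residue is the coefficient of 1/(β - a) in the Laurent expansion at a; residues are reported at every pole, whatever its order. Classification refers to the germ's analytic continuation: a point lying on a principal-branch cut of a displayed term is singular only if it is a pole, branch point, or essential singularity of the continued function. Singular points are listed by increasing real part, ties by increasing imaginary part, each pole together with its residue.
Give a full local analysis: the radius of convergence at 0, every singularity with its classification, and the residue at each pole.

Branch term (-7/3)*sqrt(1 - β/(8/7)): its argument vanishes at β = 8/7, a square-root branch point, modulus 8/7.
Branch term (-3/10)*sqrt(1 - β/(5/11)): its argument vanishes at β = 5/11, a square-root branch point, modulus 5/11.
The radius of convergence is the smallest modulus among the singular points: 5/11.
List the singular points by increasing real part (a conjugate pair: the negative imaginary part first).

Radius of convergence at 0: 5/11.
At 5/11: an algebraic (square-root) branch point.
At 8/7: an algebraic (square-root) branch point.


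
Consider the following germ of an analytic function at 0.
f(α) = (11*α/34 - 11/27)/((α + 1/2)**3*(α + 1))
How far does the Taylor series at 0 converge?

Denominator factor (α + 1/2)^3: pole of order 3 at -1/2, modulus 1/2.
Denominator factor (α + 1): pole of order 1 at -1, modulus 1.
The radius of convergence is the smallest modulus among the singular points: 1/2.

The radius of convergence is 1/2.


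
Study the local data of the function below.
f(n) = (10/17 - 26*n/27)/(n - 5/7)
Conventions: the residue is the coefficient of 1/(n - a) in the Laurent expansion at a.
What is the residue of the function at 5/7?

At the order-1 pole 5/7 set g(n) = (n - (5/7))*f(n) = 10/17 - 26*n/27.
Simple pole: residue = g(a) at a = 5/7, which is -320/3213.

The residue is -320/3213.


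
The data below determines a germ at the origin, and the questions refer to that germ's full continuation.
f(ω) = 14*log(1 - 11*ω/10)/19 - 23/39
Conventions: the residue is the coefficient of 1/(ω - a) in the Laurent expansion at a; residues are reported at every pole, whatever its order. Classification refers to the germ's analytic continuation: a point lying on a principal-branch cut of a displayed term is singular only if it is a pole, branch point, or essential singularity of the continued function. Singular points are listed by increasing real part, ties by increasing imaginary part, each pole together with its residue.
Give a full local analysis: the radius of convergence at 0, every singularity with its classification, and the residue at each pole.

Branch term (14/19)*log(1 - ω/(10/11)): its argument vanishes at ω = 10/11, a logarithmic branch point, modulus 10/11.
The radius of convergence is the smallest modulus among the singular points: 10/11.

Radius of convergence at 0: 10/11.
At 10/11: a logarithmic branch point.


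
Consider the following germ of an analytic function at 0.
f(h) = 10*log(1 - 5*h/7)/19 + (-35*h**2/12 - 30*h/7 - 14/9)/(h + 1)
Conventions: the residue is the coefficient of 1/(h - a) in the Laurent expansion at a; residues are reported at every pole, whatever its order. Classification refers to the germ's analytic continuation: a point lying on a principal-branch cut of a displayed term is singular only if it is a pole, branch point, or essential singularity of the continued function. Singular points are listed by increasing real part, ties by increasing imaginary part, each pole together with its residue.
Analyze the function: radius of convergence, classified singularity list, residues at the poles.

Denominator factor (h + 1): pole of order 1 at -1, modulus 1.
Branch term (10/19)*log(1 - h/(7/5)): its argument vanishes at h = 7/5, a logarithmic branch point, modulus 7/5.
The radius of convergence is the smallest modulus among the singular points: 1.
The branch term is analytic at -1 and contributes nothing to the residue; only the rational part matters.
At the order-1 pole -1 set g(h) = (h - (-1))*(rational part) = -35*h**2/12 - 30*h/7 - 14/9.
Simple pole: residue = g(a) at a = -1, which is -47/252.
List the singular points by increasing real part (a conjugate pair: the negative imaginary part first).

Radius of convergence at 0: 1.
At -1: a pole of order 1; residue -47/252.
At 7/5: a logarithmic branch point.


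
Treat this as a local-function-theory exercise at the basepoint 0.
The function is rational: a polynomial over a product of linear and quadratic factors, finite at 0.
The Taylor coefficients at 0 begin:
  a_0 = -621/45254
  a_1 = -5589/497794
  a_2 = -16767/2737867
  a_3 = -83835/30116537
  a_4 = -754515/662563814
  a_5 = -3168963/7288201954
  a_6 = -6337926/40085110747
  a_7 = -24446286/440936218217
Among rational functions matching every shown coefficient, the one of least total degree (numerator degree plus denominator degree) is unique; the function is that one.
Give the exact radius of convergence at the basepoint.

The radius of convergence is 11/3.

No rational of total degree below 3 reproduces all 8 coefficients; solving the [0/3] Pade equations on them gives f(κ) = 23/(34*(κ - 11/3)**3), whose expansion matches every shown term.
Denominator factor (κ - 11/3)^3: pole of order 3 at 11/3, modulus 11/3.
The radius of convergence is the smallest modulus among the singular points: 11/3.


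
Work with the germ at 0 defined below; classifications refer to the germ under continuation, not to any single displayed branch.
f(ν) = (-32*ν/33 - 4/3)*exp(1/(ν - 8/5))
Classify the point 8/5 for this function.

The point is an essential singularity.

The exponent 1/(ν - (8/5)) has a pole at 8/5, so exp(1/(ν - (8/5))) takes every nonzero value near it: an essential singularity (not a pole of any order).


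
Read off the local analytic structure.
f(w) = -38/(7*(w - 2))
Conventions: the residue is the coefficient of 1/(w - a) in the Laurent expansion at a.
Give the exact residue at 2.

At the order-1 pole 2 set g(w) = (w - (2))*f(w) = -38/7.
Simple pole: residue = g(a) at a = 2, which is -38/7.

The residue is -38/7.


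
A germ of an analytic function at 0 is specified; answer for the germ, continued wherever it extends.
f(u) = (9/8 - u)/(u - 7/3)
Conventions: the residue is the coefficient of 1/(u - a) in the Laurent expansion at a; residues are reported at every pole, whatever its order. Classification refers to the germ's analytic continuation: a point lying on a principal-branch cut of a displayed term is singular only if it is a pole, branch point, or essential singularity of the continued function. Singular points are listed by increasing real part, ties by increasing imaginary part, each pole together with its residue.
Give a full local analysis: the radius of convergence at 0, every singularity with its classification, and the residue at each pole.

Denominator factor (u - 7/3): pole of order 1 at 7/3, modulus 7/3.
The radius of convergence is the smallest modulus among the singular points: 7/3.
At the order-1 pole 7/3 set g(u) = (u - (7/3))*f(u) = 9/8 - u.
Simple pole: residue = g(a) at a = 7/3, which is -29/24.

Radius of convergence at 0: 7/3.
At 7/3: a pole of order 1; residue -29/24.


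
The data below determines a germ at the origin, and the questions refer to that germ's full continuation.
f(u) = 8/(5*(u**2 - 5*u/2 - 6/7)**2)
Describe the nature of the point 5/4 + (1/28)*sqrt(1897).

The denominator factor u**2 - 5*u/2 - 6/7 vanishes at 5/4 + (1/28)*sqrt(1897) and appears to the power 2; the numerator there equals 8/5, nonzero, and no other factor vanishes.
Hence a pole whose order is the multiplicity, 2.

The point is a pole of order 2.


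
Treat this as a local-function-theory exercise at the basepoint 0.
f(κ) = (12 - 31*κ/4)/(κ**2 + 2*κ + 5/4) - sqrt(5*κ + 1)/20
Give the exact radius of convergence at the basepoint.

The radius of convergence is 1/5.

Denominator factor (κ**2 + 2*κ + 5/4): discriminant -1, complex-conjugate roots (-1) + (1/2)*i and (-1) - (1/2)*i; poles of order 1, moduli (1/2)*sqrt(5) and (1/2)*sqrt(5).
Branch term (-1/20)*sqrt(1 - κ/(-1/5)): its argument vanishes at κ = -1/5, a square-root branch point, modulus 1/5.
The radius of convergence is the smallest modulus among the singular points: 1/5.


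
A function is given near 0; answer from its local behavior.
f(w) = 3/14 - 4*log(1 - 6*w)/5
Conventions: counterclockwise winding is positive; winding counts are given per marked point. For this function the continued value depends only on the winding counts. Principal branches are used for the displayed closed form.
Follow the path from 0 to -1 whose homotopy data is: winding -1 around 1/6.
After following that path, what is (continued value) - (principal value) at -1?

The rational part is single-valued and drops out of the difference; each branch term changes only by its own monodromy.
(-4/5)*log(1 - w/(1/6)): each positive loop around 1/6 adds 2*pi*i to the log, so winding -1 contributes (-4/5)*(-1)*2*pi*i = (8/5)*pi*i.
Summing the contributions at w = -1 gives (8/5)*pi*i.

Continued minus principal equals (8/5)*pi*i.
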